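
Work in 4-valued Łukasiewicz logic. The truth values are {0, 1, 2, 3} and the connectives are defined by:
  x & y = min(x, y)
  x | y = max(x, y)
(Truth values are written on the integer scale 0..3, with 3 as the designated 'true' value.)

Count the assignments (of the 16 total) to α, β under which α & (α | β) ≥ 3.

4

α = 0, β = 0 ↦ 0  <
α = 0, β = 1 ↦ 0  <
α = 0, β = 2 ↦ 0  <
α = 0, β = 3 ↦ 0  <
α = 1, β = 0 ↦ 1  <
α = 1, β = 1 ↦ 1  <
α = 1, β = 2 ↦ 1  <
α = 1, β = 3 ↦ 1  <
α = 2, β = 0 ↦ 2  <
α = 2, β = 1 ↦ 2  <
α = 2, β = 2 ↦ 2  <
α = 2, β = 3 ↦ 2  <
α = 3, β = 0 ↦ 3  ≥
α = 3, β = 1 ↦ 3  ≥
α = 3, β = 2 ↦ 3  ≥
α = 3, β = 3 ↦ 3  ≥
So 4 of the 16 assignments meet the threshold.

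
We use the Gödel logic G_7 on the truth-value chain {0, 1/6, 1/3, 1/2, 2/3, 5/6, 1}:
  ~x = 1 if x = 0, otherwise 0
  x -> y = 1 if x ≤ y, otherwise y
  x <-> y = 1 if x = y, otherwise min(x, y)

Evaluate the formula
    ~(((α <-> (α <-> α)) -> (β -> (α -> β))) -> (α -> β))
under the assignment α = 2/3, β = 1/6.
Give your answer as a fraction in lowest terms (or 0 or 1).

0

α <-> α = 2/3 <-> 2/3 = 1
α <-> (α <-> α) = 2/3 <-> 1 = 2/3
α -> β = 2/3 -> 1/6 = 1/6
β -> (α -> β) = 1/6 -> 1/6 = 1
(α <-> (α <-> α)) -> (β -> (α -> β)) = 2/3 -> 1 = 1
α -> β = 2/3 -> 1/6 = 1/6
((α <-> (α <-> α)) -> (β -> (α -> β))) -> (α -> β) = 1 -> 1/6 = 1/6
~(((α <-> (α <-> α)) -> (β -> (α -> β))) -> (α -> β)) = ~1/6 = 0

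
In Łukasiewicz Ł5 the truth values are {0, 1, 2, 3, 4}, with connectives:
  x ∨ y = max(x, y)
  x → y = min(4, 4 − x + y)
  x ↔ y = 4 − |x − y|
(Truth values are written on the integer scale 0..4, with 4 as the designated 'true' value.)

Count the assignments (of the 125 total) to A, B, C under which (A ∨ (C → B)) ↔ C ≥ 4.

18

value 4: 18 assignments (counts)
value 3: 29 assignments
value 2: 28 assignments
value 1: 24 assignments
value 0: 26 assignments
So 18 of the 125 assignments meet the threshold.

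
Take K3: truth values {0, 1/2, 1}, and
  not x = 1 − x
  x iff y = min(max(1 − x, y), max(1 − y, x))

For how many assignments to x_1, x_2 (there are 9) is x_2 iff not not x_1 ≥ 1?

x_1 = 0, x_2 = 0 ↦ 1  ≥
x_1 = 0, x_2 = 1/2 ↦ 1/2  <
x_1 = 0, x_2 = 1 ↦ 0  <
x_1 = 1/2, x_2 = 0 ↦ 1/2  <
x_1 = 1/2, x_2 = 1/2 ↦ 1/2  <
x_1 = 1/2, x_2 = 1 ↦ 1/2  <
x_1 = 1, x_2 = 0 ↦ 0  <
x_1 = 1, x_2 = 1/2 ↦ 1/2  <
x_1 = 1, x_2 = 1 ↦ 1  ≥
So 2 of the 9 assignments meet the threshold.

2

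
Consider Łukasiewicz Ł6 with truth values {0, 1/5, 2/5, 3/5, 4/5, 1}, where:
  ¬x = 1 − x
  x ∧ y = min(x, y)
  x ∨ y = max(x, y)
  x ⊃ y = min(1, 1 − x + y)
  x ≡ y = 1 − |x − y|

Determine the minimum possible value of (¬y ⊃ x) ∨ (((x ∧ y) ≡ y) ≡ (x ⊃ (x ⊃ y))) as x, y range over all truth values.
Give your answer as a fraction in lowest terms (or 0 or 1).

3/5

Take x = 0, y = 2/5:
¬y = ¬2/5 = 3/5
¬y ⊃ x = 3/5 ⊃ 0 = 2/5
x ∧ y = 0 ∧ 2/5 = 0
(x ∧ y) ≡ y = 0 ≡ 2/5 = 3/5
x ⊃ y = 0 ⊃ 2/5 = 1
x ⊃ (x ⊃ y) = 0 ⊃ 1 = 1
((x ∧ y) ≡ y) ≡ (x ⊃ (x ⊃ y)) = 3/5 ≡ 1 = 3/5
(¬y ⊃ x) ∨ (((x ∧ y) ≡ y) ≡ (x ⊃ (x ⊃ y))) = 2/5 ∨ 3/5 = 3/5
No assignment yields a value below 3/5, so this is the minimum.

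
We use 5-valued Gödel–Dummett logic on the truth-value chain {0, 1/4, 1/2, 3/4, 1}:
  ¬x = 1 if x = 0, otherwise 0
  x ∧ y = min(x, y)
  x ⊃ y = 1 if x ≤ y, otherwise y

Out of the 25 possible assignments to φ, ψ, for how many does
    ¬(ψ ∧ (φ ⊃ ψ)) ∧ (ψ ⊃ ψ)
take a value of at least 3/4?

5

value 1: 5 assignments (counts)
value 0: 20 assignments
So 5 of the 25 assignments meet the threshold.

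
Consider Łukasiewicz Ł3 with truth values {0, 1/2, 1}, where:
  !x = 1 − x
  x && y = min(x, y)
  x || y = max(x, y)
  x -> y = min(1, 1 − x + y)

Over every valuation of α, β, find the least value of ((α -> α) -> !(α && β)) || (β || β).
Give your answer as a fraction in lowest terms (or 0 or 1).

Take α = 1/2, β = 1/2:
α -> α = 1/2 -> 1/2 = 1
α && β = 1/2 && 1/2 = 1/2
!(α && β) = !1/2 = 1/2
(α -> α) -> !(α && β) = 1 -> 1/2 = 1/2
β || β = 1/2 || 1/2 = 1/2
((α -> α) -> !(α && β)) || (β || β) = 1/2 || 1/2 = 1/2
No assignment yields a value below 1/2, so this is the minimum.

1/2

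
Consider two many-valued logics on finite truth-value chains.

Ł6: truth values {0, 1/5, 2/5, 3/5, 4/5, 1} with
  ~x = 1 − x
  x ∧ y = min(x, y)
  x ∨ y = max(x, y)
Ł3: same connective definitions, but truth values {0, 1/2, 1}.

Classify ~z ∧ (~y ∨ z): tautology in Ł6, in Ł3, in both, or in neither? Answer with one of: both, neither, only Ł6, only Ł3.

neither

In Ł6: at y = 0, z = 1/5 the value is 4/5 — not a tautology.
In Ł3: at y = 0, z = 1/2 the value is 1/2 — not a tautology.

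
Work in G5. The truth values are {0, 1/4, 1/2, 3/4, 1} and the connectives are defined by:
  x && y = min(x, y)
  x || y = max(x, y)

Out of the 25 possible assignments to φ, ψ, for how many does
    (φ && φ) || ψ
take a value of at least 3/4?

value 1: 9 assignments (counts)
value 3/4: 7 assignments (counts)
value 1/2: 5 assignments
value 1/4: 3 assignments
value 0: 1 assignment
So 16 of the 25 assignments meet the threshold.

16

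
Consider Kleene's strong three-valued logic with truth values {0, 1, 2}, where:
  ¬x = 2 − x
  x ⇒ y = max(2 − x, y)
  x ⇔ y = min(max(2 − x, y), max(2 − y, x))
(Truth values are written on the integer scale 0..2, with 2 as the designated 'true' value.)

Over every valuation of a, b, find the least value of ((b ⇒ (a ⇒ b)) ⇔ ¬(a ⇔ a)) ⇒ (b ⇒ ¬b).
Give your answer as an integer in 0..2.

Take a = 1, b = 1:
a ⇒ b = 1 ⇒ 1 = 1
b ⇒ (a ⇒ b) = 1 ⇒ 1 = 1
a ⇔ a = 1 ⇔ 1 = 1
¬(a ⇔ a) = ¬1 = 1
(b ⇒ (a ⇒ b)) ⇔ ¬(a ⇔ a) = 1 ⇔ 1 = 1
¬b = ¬1 = 1
b ⇒ ¬b = 1 ⇒ 1 = 1
((b ⇒ (a ⇒ b)) ⇔ ¬(a ⇔ a)) ⇒ (b ⇒ ¬b) = 1 ⇒ 1 = 1
No assignment yields a value below 1, so this is the minimum.

1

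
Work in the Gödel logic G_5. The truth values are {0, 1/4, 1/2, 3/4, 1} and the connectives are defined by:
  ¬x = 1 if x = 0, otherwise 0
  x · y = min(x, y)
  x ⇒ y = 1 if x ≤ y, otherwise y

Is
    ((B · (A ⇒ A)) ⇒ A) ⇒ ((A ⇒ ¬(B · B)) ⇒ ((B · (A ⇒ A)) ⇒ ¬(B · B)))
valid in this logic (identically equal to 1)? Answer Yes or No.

Yes

At A = 1/4, B = 1, for instance:
A ⇒ A = 1/4 ⇒ 1/4 = 1
B · (A ⇒ A) = 1 · 1 = 1
(B · (A ⇒ A)) ⇒ A = 1 ⇒ 1/4 = 1/4
B · B = 1 · 1 = 1
¬(B · B) = ¬1 = 0
A ⇒ ¬(B · B) = 1/4 ⇒ 0 = 0
(B · (A ⇒ A)) ⇒ ¬(B · B) = 1 ⇒ 0 = 0
(A ⇒ ¬(B · B)) ⇒ ((B · (A ⇒ A)) ⇒ ¬(B · B)) = 0 ⇒ 0 = 1
((B · (A ⇒ A)) ⇒ A) ⇒ ((A ⇒ ¬(B · B)) ⇒ ((B · (A ⇒ A)) ⇒ ¬(B · B))) = 1/4 ⇒ 1 = 1
and checking the remaining 24 assignments likewise gives ≥ 1 in every case.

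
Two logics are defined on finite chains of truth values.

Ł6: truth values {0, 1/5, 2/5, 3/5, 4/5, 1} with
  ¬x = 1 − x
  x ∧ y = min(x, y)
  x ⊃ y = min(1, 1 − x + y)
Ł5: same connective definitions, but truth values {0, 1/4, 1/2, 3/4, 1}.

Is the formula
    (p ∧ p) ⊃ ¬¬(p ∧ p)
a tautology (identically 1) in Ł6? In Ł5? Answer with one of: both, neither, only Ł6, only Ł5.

both

In Ł6: every assignment gives 1 — tautology.
In Ł5: every assignment gives 1 — tautology.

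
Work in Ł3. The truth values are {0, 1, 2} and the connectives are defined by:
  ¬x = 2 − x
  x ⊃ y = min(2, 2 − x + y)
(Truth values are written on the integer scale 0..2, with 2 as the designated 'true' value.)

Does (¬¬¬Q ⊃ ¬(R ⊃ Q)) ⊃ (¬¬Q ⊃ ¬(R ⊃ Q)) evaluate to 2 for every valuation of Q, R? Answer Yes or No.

No

Counterexample: take Q = 2, R = 0.
¬Q = ¬2 = 0
¬¬Q = ¬0 = 2
¬¬¬Q = ¬2 = 0
R ⊃ Q = 0 ⊃ 2 = 2
¬(R ⊃ Q) = ¬2 = 0
¬¬¬Q ⊃ ¬(R ⊃ Q) = 0 ⊃ 0 = 2
¬Q = ¬2 = 0
¬¬Q = ¬0 = 2
R ⊃ Q = 0 ⊃ 2 = 2
¬(R ⊃ Q) = ¬2 = 0
¬¬Q ⊃ ¬(R ⊃ Q) = 2 ⊃ 0 = 0
(¬¬¬Q ⊃ ¬(R ⊃ Q)) ⊃ (¬¬Q ⊃ ¬(R ⊃ Q)) = 2 ⊃ 0 = 0
This gives 0 ≠ 2.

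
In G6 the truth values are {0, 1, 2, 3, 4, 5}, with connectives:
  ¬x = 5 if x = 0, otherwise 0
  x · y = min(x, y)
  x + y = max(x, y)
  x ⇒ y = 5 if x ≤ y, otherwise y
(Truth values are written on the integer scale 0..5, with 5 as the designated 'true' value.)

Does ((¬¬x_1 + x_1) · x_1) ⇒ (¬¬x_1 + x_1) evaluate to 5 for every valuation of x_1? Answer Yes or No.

x_1 = 0 ↦ 5
x_1 = 1 ↦ 5
x_1 = 2 ↦ 5
x_1 = 3 ↦ 5
x_1 = 4 ↦ 5
x_1 = 5 ↦ 5
Every assignment gives a value ≥ 5.

Yes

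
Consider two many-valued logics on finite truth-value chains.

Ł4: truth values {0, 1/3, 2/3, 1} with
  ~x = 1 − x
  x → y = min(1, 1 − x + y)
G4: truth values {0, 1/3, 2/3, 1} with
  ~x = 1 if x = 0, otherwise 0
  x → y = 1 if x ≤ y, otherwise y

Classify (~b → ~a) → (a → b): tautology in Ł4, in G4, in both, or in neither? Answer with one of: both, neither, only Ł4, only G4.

only Ł4

In Ł4: every assignment gives 1 — tautology.
In G4: at a = 2/3, b = 1/3 the value is 1/3 — not a tautology.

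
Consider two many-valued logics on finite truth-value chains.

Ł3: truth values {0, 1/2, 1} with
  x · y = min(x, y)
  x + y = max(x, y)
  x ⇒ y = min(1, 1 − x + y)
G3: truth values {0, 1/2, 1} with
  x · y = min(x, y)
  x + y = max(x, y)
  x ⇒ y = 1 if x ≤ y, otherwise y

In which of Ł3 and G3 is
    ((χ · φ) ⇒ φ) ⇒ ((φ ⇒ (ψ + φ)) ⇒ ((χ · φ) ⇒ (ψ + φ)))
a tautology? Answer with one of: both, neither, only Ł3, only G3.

both

In Ł3: every assignment gives 1 — tautology.
In G3: every assignment gives 1 — tautology.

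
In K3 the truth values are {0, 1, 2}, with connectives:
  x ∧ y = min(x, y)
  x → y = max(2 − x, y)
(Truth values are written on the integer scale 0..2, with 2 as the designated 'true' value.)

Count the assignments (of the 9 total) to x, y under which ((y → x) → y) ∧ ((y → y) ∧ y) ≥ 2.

3

x = 0, y = 0 ↦ 0  <
x = 0, y = 1 ↦ 1  <
x = 0, y = 2 ↦ 2  ≥
x = 1, y = 0 ↦ 0  <
x = 1, y = 1 ↦ 1  <
x = 1, y = 2 ↦ 2  ≥
x = 2, y = 0 ↦ 0  <
x = 2, y = 1 ↦ 1  <
x = 2, y = 2 ↦ 2  ≥
So 3 of the 9 assignments meet the threshold.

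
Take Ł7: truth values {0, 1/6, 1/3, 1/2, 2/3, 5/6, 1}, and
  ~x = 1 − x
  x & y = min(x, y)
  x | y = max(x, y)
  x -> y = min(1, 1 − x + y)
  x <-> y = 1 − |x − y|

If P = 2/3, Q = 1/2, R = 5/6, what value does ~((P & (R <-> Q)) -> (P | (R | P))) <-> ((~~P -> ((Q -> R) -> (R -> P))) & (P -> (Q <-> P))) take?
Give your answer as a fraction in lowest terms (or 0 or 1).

R <-> Q = 5/6 <-> 1/2 = 2/3
P & (R <-> Q) = 2/3 & 2/3 = 2/3
R | P = 5/6 | 2/3 = 5/6
P | (R | P) = 2/3 | 5/6 = 5/6
(P & (R <-> Q)) -> (P | (R | P)) = 2/3 -> 5/6 = 1
~((P & (R <-> Q)) -> (P | (R | P))) = ~1 = 0
~P = ~2/3 = 1/3
~~P = ~1/3 = 2/3
Q -> R = 1/2 -> 5/6 = 1
R -> P = 5/6 -> 2/3 = 5/6
(Q -> R) -> (R -> P) = 1 -> 5/6 = 5/6
~~P -> ((Q -> R) -> (R -> P)) = 2/3 -> 5/6 = 1
Q <-> P = 1/2 <-> 2/3 = 5/6
P -> (Q <-> P) = 2/3 -> 5/6 = 1
(~~P -> ((Q -> R) -> (R -> P))) & (P -> (Q <-> P)) = 1 & 1 = 1
~((P & (R <-> Q)) -> (P | (R | P))) <-> ((~~P -> ((Q -> R) -> (R -> P))) & (P -> (Q <-> P))) = 0 <-> 1 = 0

0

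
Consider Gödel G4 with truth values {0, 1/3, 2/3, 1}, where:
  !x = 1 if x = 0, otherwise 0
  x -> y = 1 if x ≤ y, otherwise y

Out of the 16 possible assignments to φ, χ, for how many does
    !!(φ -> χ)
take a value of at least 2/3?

13

φ = 0, χ = 0 ↦ 1  ≥
φ = 0, χ = 1/3 ↦ 1  ≥
φ = 0, χ = 2/3 ↦ 1  ≥
φ = 0, χ = 1 ↦ 1  ≥
φ = 1/3, χ = 0 ↦ 0  <
φ = 1/3, χ = 1/3 ↦ 1  ≥
φ = 1/3, χ = 2/3 ↦ 1  ≥
φ = 1/3, χ = 1 ↦ 1  ≥
φ = 2/3, χ = 0 ↦ 0  <
φ = 2/3, χ = 1/3 ↦ 1  ≥
φ = 2/3, χ = 2/3 ↦ 1  ≥
φ = 2/3, χ = 1 ↦ 1  ≥
φ = 1, χ = 0 ↦ 0  <
φ = 1, χ = 1/3 ↦ 1  ≥
φ = 1, χ = 2/3 ↦ 1  ≥
φ = 1, χ = 1 ↦ 1  ≥
So 13 of the 16 assignments meet the threshold.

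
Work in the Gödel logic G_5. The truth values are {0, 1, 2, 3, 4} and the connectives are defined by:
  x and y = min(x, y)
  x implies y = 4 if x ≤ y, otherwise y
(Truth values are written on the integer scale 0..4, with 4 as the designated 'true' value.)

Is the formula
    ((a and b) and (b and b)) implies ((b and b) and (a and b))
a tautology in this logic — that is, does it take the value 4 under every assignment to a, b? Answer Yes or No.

At a = 3, b = 3, for instance:
a and b = 3 and 3 = 3
b and b = 3 and 3 = 3
(a and b) and (b and b) = 3 and 3 = 3
(b and b) and (a and b) = 3 and 3 = 3
((a and b) and (b and b)) implies ((b and b) and (a and b)) = 3 implies 3 = 4
and checking the remaining 24 assignments likewise gives ≥ 4 in every case.

Yes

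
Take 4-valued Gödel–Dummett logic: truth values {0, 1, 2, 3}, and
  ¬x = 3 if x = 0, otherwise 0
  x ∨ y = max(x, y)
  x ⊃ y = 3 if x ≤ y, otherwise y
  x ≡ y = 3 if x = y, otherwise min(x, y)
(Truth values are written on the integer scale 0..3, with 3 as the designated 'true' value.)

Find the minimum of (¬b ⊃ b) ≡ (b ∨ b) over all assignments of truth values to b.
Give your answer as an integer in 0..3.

1

Take b = 1:
¬b = ¬1 = 0
¬b ⊃ b = 0 ⊃ 1 = 3
b ∨ b = 1 ∨ 1 = 1
(¬b ⊃ b) ≡ (b ∨ b) = 3 ≡ 1 = 1
No assignment yields a value below 1, so this is the minimum.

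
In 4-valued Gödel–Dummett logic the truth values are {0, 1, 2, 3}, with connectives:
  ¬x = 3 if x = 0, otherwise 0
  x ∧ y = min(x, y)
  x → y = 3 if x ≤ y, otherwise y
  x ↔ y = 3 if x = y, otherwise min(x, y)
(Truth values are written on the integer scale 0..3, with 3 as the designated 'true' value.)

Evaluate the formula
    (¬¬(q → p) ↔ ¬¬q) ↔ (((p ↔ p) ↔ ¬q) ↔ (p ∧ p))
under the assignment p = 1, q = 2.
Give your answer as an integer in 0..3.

0

q → p = 2 → 1 = 1
¬(q → p) = ¬1 = 0
¬¬(q → p) = ¬0 = 3
¬q = ¬2 = 0
¬¬q = ¬0 = 3
¬¬(q → p) ↔ ¬¬q = 3 ↔ 3 = 3
p ↔ p = 1 ↔ 1 = 3
¬q = ¬2 = 0
(p ↔ p) ↔ ¬q = 3 ↔ 0 = 0
p ∧ p = 1 ∧ 1 = 1
((p ↔ p) ↔ ¬q) ↔ (p ∧ p) = 0 ↔ 1 = 0
(¬¬(q → p) ↔ ¬¬q) ↔ (((p ↔ p) ↔ ¬q) ↔ (p ∧ p)) = 3 ↔ 0 = 0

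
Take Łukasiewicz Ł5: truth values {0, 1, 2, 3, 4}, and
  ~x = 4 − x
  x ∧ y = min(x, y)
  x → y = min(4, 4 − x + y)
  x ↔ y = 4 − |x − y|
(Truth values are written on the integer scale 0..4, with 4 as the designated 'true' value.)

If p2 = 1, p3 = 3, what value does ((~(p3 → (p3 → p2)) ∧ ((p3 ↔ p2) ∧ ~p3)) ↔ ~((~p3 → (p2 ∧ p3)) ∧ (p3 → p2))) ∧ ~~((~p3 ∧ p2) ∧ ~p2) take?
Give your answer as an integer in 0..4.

p3 → p2 = 3 → 1 = 2
p3 → (p3 → p2) = 3 → 2 = 3
~(p3 → (p3 → p2)) = ~3 = 1
p3 ↔ p2 = 3 ↔ 1 = 2
~p3 = ~3 = 1
(p3 ↔ p2) ∧ ~p3 = 2 ∧ 1 = 1
~(p3 → (p3 → p2)) ∧ ((p3 ↔ p2) ∧ ~p3) = 1 ∧ 1 = 1
~p3 = ~3 = 1
p2 ∧ p3 = 1 ∧ 3 = 1
~p3 → (p2 ∧ p3) = 1 → 1 = 4
p3 → p2 = 3 → 1 = 2
(~p3 → (p2 ∧ p3)) ∧ (p3 → p2) = 4 ∧ 2 = 2
~((~p3 → (p2 ∧ p3)) ∧ (p3 → p2)) = ~2 = 2
(~(p3 → (p3 → p2)) ∧ ((p3 ↔ p2) ∧ ~p3)) ↔ ~((~p3 → (p2 ∧ p3)) ∧ (p3 → p2)) = 1 ↔ 2 = 3
~p3 = ~3 = 1
~p3 ∧ p2 = 1 ∧ 1 = 1
~p2 = ~1 = 3
(~p3 ∧ p2) ∧ ~p2 = 1 ∧ 3 = 1
~((~p3 ∧ p2) ∧ ~p2) = ~1 = 3
~~((~p3 ∧ p2) ∧ ~p2) = ~3 = 1
((~(p3 → (p3 → p2)) ∧ ((p3 ↔ p2) ∧ ~p3)) ↔ ~((~p3 → (p2 ∧ p3)) ∧ (p3 → p2))) ∧ ~~((~p3 ∧ p2) ∧ ~p2) = 3 ∧ 1 = 1

1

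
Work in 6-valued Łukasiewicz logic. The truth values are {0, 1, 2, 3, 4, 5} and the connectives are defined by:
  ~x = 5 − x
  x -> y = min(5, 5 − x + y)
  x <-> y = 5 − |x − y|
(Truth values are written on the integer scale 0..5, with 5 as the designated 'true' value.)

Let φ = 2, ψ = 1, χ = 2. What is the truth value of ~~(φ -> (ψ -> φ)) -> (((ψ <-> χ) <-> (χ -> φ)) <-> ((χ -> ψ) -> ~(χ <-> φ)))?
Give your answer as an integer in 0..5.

ψ -> φ = 1 -> 2 = 5
φ -> (ψ -> φ) = 2 -> 5 = 5
~(φ -> (ψ -> φ)) = ~5 = 0
~~(φ -> (ψ -> φ)) = ~0 = 5
ψ <-> χ = 1 <-> 2 = 4
χ -> φ = 2 -> 2 = 5
(ψ <-> χ) <-> (χ -> φ) = 4 <-> 5 = 4
χ -> ψ = 2 -> 1 = 4
χ <-> φ = 2 <-> 2 = 5
~(χ <-> φ) = ~5 = 0
(χ -> ψ) -> ~(χ <-> φ) = 4 -> 0 = 1
((ψ <-> χ) <-> (χ -> φ)) <-> ((χ -> ψ) -> ~(χ <-> φ)) = 4 <-> 1 = 2
~~(φ -> (ψ -> φ)) -> (((ψ <-> χ) <-> (χ -> φ)) <-> ((χ -> ψ) -> ~(χ <-> φ))) = 5 -> 2 = 2

2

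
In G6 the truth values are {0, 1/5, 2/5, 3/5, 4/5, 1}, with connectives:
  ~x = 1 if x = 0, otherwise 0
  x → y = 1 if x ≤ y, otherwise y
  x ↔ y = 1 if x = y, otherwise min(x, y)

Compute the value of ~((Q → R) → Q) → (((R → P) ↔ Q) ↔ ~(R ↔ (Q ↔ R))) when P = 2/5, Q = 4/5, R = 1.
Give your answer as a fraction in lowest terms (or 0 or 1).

1

Q → R = 4/5 → 1 = 1
(Q → R) → Q = 1 → 4/5 = 4/5
~((Q → R) → Q) = ~4/5 = 0
R → P = 1 → 2/5 = 2/5
(R → P) ↔ Q = 2/5 ↔ 4/5 = 2/5
Q ↔ R = 4/5 ↔ 1 = 4/5
R ↔ (Q ↔ R) = 1 ↔ 4/5 = 4/5
~(R ↔ (Q ↔ R)) = ~4/5 = 0
((R → P) ↔ Q) ↔ ~(R ↔ (Q ↔ R)) = 2/5 ↔ 0 = 0
~((Q → R) → Q) → (((R → P) ↔ Q) ↔ ~(R ↔ (Q ↔ R))) = 0 → 0 = 1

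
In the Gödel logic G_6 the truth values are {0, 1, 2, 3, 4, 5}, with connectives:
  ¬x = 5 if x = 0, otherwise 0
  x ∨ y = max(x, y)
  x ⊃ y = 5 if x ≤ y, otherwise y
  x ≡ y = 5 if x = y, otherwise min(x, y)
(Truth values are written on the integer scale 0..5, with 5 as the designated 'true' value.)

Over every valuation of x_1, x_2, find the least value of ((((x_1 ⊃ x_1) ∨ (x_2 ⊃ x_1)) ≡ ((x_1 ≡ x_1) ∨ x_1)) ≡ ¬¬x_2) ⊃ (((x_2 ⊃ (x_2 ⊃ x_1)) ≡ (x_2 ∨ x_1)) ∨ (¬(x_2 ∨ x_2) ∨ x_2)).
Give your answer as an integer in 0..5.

Take x_1 = 0, x_2 = 1:
x_1 ⊃ x_1 = 0 ⊃ 0 = 5
x_2 ⊃ x_1 = 1 ⊃ 0 = 0
(x_1 ⊃ x_1) ∨ (x_2 ⊃ x_1) = 5 ∨ 0 = 5
x_1 ≡ x_1 = 0 ≡ 0 = 5
(x_1 ≡ x_1) ∨ x_1 = 5 ∨ 0 = 5
((x_1 ⊃ x_1) ∨ (x_2 ⊃ x_1)) ≡ ((x_1 ≡ x_1) ∨ x_1) = 5 ≡ 5 = 5
¬x_2 = ¬1 = 0
¬¬x_2 = ¬0 = 5
(((x_1 ⊃ x_1) ∨ (x_2 ⊃ x_1)) ≡ ((x_1 ≡ x_1) ∨ x_1)) ≡ ¬¬x_2 = 5 ≡ 5 = 5
x_2 ⊃ x_1 = 1 ⊃ 0 = 0
x_2 ⊃ (x_2 ⊃ x_1) = 1 ⊃ 0 = 0
x_2 ∨ x_1 = 1 ∨ 0 = 1
(x_2 ⊃ (x_2 ⊃ x_1)) ≡ (x_2 ∨ x_1) = 0 ≡ 1 = 0
x_2 ∨ x_2 = 1 ∨ 1 = 1
¬(x_2 ∨ x_2) = ¬1 = 0
¬(x_2 ∨ x_2) ∨ x_2 = 0 ∨ 1 = 1
((x_2 ⊃ (x_2 ⊃ x_1)) ≡ (x_2 ∨ x_1)) ∨ (¬(x_2 ∨ x_2) ∨ x_2) = 0 ∨ 1 = 1
((((x_1 ⊃ x_1) ∨ (x_2 ⊃ x_1)) ≡ ((x_1 ≡ x_1) ∨ x_1)) ≡ ¬¬x_2) ⊃ (((x_2 ⊃ (x_2 ⊃ x_1)) ≡ (x_2 ∨ x_1)) ∨ (¬(x_2 ∨ x_2) ∨ x_2)) = 5 ⊃ 1 = 1
No assignment yields a value below 1, so this is the minimum.

1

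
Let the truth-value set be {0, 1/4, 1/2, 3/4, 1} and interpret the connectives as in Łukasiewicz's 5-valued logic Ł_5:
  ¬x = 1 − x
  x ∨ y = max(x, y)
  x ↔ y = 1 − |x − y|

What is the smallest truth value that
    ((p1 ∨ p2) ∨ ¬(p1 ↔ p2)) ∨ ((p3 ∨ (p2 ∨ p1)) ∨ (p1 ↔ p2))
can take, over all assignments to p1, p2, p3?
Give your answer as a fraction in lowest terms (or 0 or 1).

1/2

Take p1 = 0, p2 = 1/2, p3 = 0:
p1 ∨ p2 = 0 ∨ 1/2 = 1/2
p1 ↔ p2 = 0 ↔ 1/2 = 1/2
¬(p1 ↔ p2) = ¬1/2 = 1/2
(p1 ∨ p2) ∨ ¬(p1 ↔ p2) = 1/2 ∨ 1/2 = 1/2
p2 ∨ p1 = 1/2 ∨ 0 = 1/2
p3 ∨ (p2 ∨ p1) = 0 ∨ 1/2 = 1/2
p1 ↔ p2 = 0 ↔ 1/2 = 1/2
(p3 ∨ (p2 ∨ p1)) ∨ (p1 ↔ p2) = 1/2 ∨ 1/2 = 1/2
((p1 ∨ p2) ∨ ¬(p1 ↔ p2)) ∨ ((p3 ∨ (p2 ∨ p1)) ∨ (p1 ↔ p2)) = 1/2 ∨ 1/2 = 1/2
No assignment yields a value below 1/2, so this is the minimum.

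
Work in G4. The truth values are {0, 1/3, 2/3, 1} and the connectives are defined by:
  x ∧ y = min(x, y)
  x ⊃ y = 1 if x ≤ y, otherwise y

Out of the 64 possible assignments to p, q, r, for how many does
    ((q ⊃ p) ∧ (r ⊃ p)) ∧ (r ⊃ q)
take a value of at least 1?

value 1: 20 assignments (counts)
value 2/3: 6 assignments
value 1/3: 14 assignments
value 0: 24 assignments
So 20 of the 64 assignments meet the threshold.

20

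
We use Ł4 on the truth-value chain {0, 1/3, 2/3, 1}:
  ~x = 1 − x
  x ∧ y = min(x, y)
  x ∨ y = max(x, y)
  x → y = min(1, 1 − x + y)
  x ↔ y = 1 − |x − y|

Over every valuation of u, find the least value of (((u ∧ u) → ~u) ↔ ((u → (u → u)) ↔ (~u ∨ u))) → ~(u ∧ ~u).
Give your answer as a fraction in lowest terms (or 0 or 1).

2/3

Take u = 2/3:
u ∧ u = 2/3 ∧ 2/3 = 2/3
~u = ~2/3 = 1/3
(u ∧ u) → ~u = 2/3 → 1/3 = 2/3
u → u = 2/3 → 2/3 = 1
u → (u → u) = 2/3 → 1 = 1
~u = ~2/3 = 1/3
~u ∨ u = 1/3 ∨ 2/3 = 2/3
(u → (u → u)) ↔ (~u ∨ u) = 1 ↔ 2/3 = 2/3
((u ∧ u) → ~u) ↔ ((u → (u → u)) ↔ (~u ∨ u)) = 2/3 ↔ 2/3 = 1
~u = ~2/3 = 1/3
u ∧ ~u = 2/3 ∧ 1/3 = 1/3
~(u ∧ ~u) = ~1/3 = 2/3
(((u ∧ u) → ~u) ↔ ((u → (u → u)) ↔ (~u ∨ u))) → ~(u ∧ ~u) = 1 → 2/3 = 2/3
No assignment yields a value below 2/3, so this is the minimum.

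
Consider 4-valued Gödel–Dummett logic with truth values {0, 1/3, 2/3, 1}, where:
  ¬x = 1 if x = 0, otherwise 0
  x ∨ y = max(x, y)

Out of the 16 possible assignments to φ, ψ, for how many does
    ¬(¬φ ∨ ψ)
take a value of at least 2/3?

3

φ = 0, ψ = 0 ↦ 0  <
φ = 0, ψ = 1/3 ↦ 0  <
φ = 0, ψ = 2/3 ↦ 0  <
φ = 0, ψ = 1 ↦ 0  <
φ = 1/3, ψ = 0 ↦ 1  ≥
φ = 1/3, ψ = 1/3 ↦ 0  <
φ = 1/3, ψ = 2/3 ↦ 0  <
φ = 1/3, ψ = 1 ↦ 0  <
φ = 2/3, ψ = 0 ↦ 1  ≥
φ = 2/3, ψ = 1/3 ↦ 0  <
φ = 2/3, ψ = 2/3 ↦ 0  <
φ = 2/3, ψ = 1 ↦ 0  <
φ = 1, ψ = 0 ↦ 1  ≥
φ = 1, ψ = 1/3 ↦ 0  <
φ = 1, ψ = 2/3 ↦ 0  <
φ = 1, ψ = 1 ↦ 0  <
So 3 of the 16 assignments meet the threshold.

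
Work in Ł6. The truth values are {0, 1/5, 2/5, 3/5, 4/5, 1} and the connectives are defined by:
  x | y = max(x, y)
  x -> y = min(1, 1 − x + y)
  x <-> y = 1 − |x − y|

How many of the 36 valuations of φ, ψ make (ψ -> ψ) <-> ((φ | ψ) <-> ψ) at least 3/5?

30

value 1: 21 assignments (counts)
value 4/5: 5 assignments (counts)
value 3/5: 4 assignments (counts)
value 2/5: 3 assignments
value 1/5: 2 assignments
value 0: 1 assignment
So 30 of the 36 assignments meet the threshold.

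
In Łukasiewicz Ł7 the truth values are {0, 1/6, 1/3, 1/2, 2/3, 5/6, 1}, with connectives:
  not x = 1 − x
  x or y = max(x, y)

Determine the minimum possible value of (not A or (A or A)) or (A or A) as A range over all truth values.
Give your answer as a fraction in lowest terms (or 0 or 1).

Take A = 1/2:
not A = not 1/2 = 1/2
A or A = 1/2 or 1/2 = 1/2
not A or (A or A) = 1/2 or 1/2 = 1/2
A or A = 1/2 or 1/2 = 1/2
(not A or (A or A)) or (A or A) = 1/2 or 1/2 = 1/2
No assignment yields a value below 1/2, so this is the minimum.

1/2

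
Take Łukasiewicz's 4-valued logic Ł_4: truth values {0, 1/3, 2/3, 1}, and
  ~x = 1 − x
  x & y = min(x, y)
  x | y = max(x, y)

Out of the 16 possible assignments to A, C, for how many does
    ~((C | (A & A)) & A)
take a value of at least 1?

A = 0, C = 0 ↦ 1  ≥
A = 0, C = 1/3 ↦ 1  ≥
A = 0, C = 2/3 ↦ 1  ≥
A = 0, C = 1 ↦ 1  ≥
A = 1/3, C = 0 ↦ 2/3  <
A = 1/3, C = 1/3 ↦ 2/3  <
A = 1/3, C = 2/3 ↦ 2/3  <
A = 1/3, C = 1 ↦ 2/3  <
A = 2/3, C = 0 ↦ 1/3  <
A = 2/3, C = 1/3 ↦ 1/3  <
A = 2/3, C = 2/3 ↦ 1/3  <
A = 2/3, C = 1 ↦ 1/3  <
A = 1, C = 0 ↦ 0  <
A = 1, C = 1/3 ↦ 0  <
A = 1, C = 2/3 ↦ 0  <
A = 1, C = 1 ↦ 0  <
So 4 of the 16 assignments meet the threshold.

4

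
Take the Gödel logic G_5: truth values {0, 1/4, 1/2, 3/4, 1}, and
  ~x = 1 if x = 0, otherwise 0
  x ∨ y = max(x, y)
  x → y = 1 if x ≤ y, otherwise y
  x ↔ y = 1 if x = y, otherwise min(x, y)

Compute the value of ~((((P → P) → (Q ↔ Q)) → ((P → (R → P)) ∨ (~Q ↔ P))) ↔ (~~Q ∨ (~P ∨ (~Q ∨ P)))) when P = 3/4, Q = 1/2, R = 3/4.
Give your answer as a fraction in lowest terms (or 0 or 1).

P → P = 3/4 → 3/4 = 1
Q ↔ Q = 1/2 ↔ 1/2 = 1
(P → P) → (Q ↔ Q) = 1 → 1 = 1
R → P = 3/4 → 3/4 = 1
P → (R → P) = 3/4 → 1 = 1
~Q = ~1/2 = 0
~Q ↔ P = 0 ↔ 3/4 = 0
(P → (R → P)) ∨ (~Q ↔ P) = 1 ∨ 0 = 1
((P → P) → (Q ↔ Q)) → ((P → (R → P)) ∨ (~Q ↔ P)) = 1 → 1 = 1
~Q = ~1/2 = 0
~~Q = ~0 = 1
~P = ~3/4 = 0
~Q = ~1/2 = 0
~Q ∨ P = 0 ∨ 3/4 = 3/4
~P ∨ (~Q ∨ P) = 0 ∨ 3/4 = 3/4
~~Q ∨ (~P ∨ (~Q ∨ P)) = 1 ∨ 3/4 = 1
(((P → P) → (Q ↔ Q)) → ((P → (R → P)) ∨ (~Q ↔ P))) ↔ (~~Q ∨ (~P ∨ (~Q ∨ P))) = 1 ↔ 1 = 1
~((((P → P) → (Q ↔ Q)) → ((P → (R → P)) ∨ (~Q ↔ P))) ↔ (~~Q ∨ (~P ∨ (~Q ∨ P)))) = ~1 = 0

0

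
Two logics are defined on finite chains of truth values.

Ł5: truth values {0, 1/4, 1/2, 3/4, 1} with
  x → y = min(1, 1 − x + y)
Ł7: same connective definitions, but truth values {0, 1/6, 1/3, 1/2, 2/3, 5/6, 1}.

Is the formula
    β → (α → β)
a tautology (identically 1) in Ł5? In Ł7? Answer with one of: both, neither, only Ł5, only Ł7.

In Ł5: every assignment gives 1 — tautology.
In Ł7: every assignment gives 1 — tautology.

both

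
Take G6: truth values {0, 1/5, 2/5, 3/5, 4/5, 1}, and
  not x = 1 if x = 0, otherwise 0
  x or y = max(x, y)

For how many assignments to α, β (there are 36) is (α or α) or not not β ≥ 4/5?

32

value 1: 31 assignments (counts)
value 4/5: 1 assignment (counts)
value 3/5: 1 assignment
value 2/5: 1 assignment
value 1/5: 1 assignment
value 0: 1 assignment
So 32 of the 36 assignments meet the threshold.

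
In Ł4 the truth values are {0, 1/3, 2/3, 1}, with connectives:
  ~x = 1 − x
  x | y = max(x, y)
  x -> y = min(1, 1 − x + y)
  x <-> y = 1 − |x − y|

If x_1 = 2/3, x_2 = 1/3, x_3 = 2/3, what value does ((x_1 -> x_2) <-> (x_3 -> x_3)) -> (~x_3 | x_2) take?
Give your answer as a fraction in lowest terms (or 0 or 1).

2/3

x_1 -> x_2 = 2/3 -> 1/3 = 2/3
x_3 -> x_3 = 2/3 -> 2/3 = 1
(x_1 -> x_2) <-> (x_3 -> x_3) = 2/3 <-> 1 = 2/3
~x_3 = ~2/3 = 1/3
~x_3 | x_2 = 1/3 | 1/3 = 1/3
((x_1 -> x_2) <-> (x_3 -> x_3)) -> (~x_3 | x_2) = 2/3 -> 1/3 = 2/3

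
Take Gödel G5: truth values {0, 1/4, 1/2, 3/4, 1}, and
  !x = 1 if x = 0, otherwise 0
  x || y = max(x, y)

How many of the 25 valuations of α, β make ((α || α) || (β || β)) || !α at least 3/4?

19

value 1: 13 assignments (counts)
value 3/4: 6 assignments (counts)
value 1/2: 4 assignments
value 1/4: 2 assignments
So 19 of the 25 assignments meet the threshold.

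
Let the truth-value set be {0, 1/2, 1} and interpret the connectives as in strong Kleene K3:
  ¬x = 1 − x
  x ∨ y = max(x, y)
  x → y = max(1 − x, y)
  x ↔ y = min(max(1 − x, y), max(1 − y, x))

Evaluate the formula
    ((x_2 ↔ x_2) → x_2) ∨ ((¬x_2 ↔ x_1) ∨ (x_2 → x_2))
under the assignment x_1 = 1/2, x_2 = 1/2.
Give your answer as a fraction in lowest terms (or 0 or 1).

x_2 ↔ x_2 = 1/2 ↔ 1/2 = 1/2
(x_2 ↔ x_2) → x_2 = 1/2 → 1/2 = 1/2
¬x_2 = ¬1/2 = 1/2
¬x_2 ↔ x_1 = 1/2 ↔ 1/2 = 1/2
x_2 → x_2 = 1/2 → 1/2 = 1/2
(¬x_2 ↔ x_1) ∨ (x_2 → x_2) = 1/2 ∨ 1/2 = 1/2
((x_2 ↔ x_2) → x_2) ∨ ((¬x_2 ↔ x_1) ∨ (x_2 → x_2)) = 1/2 ∨ 1/2 = 1/2

1/2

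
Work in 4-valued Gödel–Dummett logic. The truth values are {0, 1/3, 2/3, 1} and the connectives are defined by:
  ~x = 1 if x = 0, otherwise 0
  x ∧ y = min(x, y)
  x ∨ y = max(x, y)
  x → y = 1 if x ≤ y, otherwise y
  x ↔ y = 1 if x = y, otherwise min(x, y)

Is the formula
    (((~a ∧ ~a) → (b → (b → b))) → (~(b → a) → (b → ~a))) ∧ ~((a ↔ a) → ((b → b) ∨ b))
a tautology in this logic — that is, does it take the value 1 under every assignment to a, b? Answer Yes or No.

Counterexample: take a = 0, b = 0.
~a = ~0 = 1
~a = ~0 = 1
~a ∧ ~a = 1 ∧ 1 = 1
b → b = 0 → 0 = 1
b → (b → b) = 0 → 1 = 1
(~a ∧ ~a) → (b → (b → b)) = 1 → 1 = 1
b → a = 0 → 0 = 1
~(b → a) = ~1 = 0
~a = ~0 = 1
b → ~a = 0 → 1 = 1
~(b → a) → (b → ~a) = 0 → 1 = 1
((~a ∧ ~a) → (b → (b → b))) → (~(b → a) → (b → ~a)) = 1 → 1 = 1
a ↔ a = 0 ↔ 0 = 1
b → b = 0 → 0 = 1
(b → b) ∨ b = 1 ∨ 0 = 1
(a ↔ a) → ((b → b) ∨ b) = 1 → 1 = 1
~((a ↔ a) → ((b → b) ∨ b)) = ~1 = 0
(((~a ∧ ~a) → (b → (b → b))) → (~(b → a) → (b → ~a))) ∧ ~((a ↔ a) → ((b → b) ∨ b)) = 1 ∧ 0 = 0
This gives 0 ≠ 1.

No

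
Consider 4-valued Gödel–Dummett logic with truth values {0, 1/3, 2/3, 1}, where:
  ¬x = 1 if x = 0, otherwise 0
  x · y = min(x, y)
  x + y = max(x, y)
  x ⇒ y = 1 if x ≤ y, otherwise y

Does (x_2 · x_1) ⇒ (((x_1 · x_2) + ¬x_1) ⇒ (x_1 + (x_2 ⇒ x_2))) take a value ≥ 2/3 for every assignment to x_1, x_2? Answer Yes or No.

x_1 = 0, x_2 = 0 ↦ 1
x_1 = 0, x_2 = 1/3 ↦ 1
x_1 = 0, x_2 = 2/3 ↦ 1
x_1 = 0, x_2 = 1 ↦ 1
x_1 = 1/3, x_2 = 0 ↦ 1
x_1 = 1/3, x_2 = 1/3 ↦ 1
x_1 = 1/3, x_2 = 2/3 ↦ 1
x_1 = 1/3, x_2 = 1 ↦ 1
x_1 = 2/3, x_2 = 0 ↦ 1
x_1 = 2/3, x_2 = 1/3 ↦ 1
x_1 = 2/3, x_2 = 2/3 ↦ 1
x_1 = 2/3, x_2 = 1 ↦ 1
x_1 = 1, x_2 = 0 ↦ 1
x_1 = 1, x_2 = 1/3 ↦ 1
x_1 = 1, x_2 = 2/3 ↦ 1
x_1 = 1, x_2 = 1 ↦ 1
Every assignment gives a value ≥ 2/3.

Yes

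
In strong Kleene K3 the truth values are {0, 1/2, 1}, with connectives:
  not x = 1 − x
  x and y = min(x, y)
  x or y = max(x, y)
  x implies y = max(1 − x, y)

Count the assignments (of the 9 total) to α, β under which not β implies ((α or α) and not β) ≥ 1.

4

α = 0, β = 0 ↦ 0  <
α = 0, β = 1/2 ↦ 1/2  <
α = 0, β = 1 ↦ 1  ≥
α = 1/2, β = 0 ↦ 1/2  <
α = 1/2, β = 1/2 ↦ 1/2  <
α = 1/2, β = 1 ↦ 1  ≥
α = 1, β = 0 ↦ 1  ≥
α = 1, β = 1/2 ↦ 1/2  <
α = 1, β = 1 ↦ 1  ≥
So 4 of the 9 assignments meet the threshold.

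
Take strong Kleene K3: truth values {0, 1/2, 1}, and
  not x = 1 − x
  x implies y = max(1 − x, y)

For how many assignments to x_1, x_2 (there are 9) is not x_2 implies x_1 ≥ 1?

x_1 = 0, x_2 = 0 ↦ 0  <
x_1 = 0, x_2 = 1/2 ↦ 1/2  <
x_1 = 0, x_2 = 1 ↦ 1  ≥
x_1 = 1/2, x_2 = 0 ↦ 1/2  <
x_1 = 1/2, x_2 = 1/2 ↦ 1/2  <
x_1 = 1/2, x_2 = 1 ↦ 1  ≥
x_1 = 1, x_2 = 0 ↦ 1  ≥
x_1 = 1, x_2 = 1/2 ↦ 1  ≥
x_1 = 1, x_2 = 1 ↦ 1  ≥
So 5 of the 9 assignments meet the threshold.

5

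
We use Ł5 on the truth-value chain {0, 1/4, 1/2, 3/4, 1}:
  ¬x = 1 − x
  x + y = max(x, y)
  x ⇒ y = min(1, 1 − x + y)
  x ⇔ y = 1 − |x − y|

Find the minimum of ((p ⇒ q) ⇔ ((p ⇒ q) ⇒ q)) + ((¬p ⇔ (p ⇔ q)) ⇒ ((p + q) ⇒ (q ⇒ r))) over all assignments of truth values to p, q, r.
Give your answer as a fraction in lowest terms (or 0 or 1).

Take p = 1/4, q = 3/4, r = 0:
p ⇒ q = 1/4 ⇒ 3/4 = 1
p ⇒ q = 1/4 ⇒ 3/4 = 1
(p ⇒ q) ⇒ q = 1 ⇒ 3/4 = 3/4
(p ⇒ q) ⇔ ((p ⇒ q) ⇒ q) = 1 ⇔ 3/4 = 3/4
¬p = ¬1/4 = 3/4
p ⇔ q = 1/4 ⇔ 3/4 = 1/2
¬p ⇔ (p ⇔ q) = 3/4 ⇔ 1/2 = 3/4
p + q = 1/4 + 3/4 = 3/4
q ⇒ r = 3/4 ⇒ 0 = 1/4
(p + q) ⇒ (q ⇒ r) = 3/4 ⇒ 1/4 = 1/2
(¬p ⇔ (p ⇔ q)) ⇒ ((p + q) ⇒ (q ⇒ r)) = 3/4 ⇒ 1/2 = 3/4
((p ⇒ q) ⇔ ((p ⇒ q) ⇒ q)) + ((¬p ⇔ (p ⇔ q)) ⇒ ((p + q) ⇒ (q ⇒ r))) = 3/4 + 3/4 = 3/4
No assignment yields a value below 3/4, so this is the minimum.

3/4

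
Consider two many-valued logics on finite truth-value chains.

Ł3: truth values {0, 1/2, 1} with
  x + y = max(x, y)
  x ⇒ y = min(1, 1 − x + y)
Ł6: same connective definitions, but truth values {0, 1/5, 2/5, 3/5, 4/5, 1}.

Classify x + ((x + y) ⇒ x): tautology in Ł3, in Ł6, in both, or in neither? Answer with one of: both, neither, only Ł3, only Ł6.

In Ł3: at x = 0, y = 1/2 the value is 1/2 — not a tautology.
In Ł6: at x = 0, y = 1/5 the value is 4/5 — not a tautology.

neither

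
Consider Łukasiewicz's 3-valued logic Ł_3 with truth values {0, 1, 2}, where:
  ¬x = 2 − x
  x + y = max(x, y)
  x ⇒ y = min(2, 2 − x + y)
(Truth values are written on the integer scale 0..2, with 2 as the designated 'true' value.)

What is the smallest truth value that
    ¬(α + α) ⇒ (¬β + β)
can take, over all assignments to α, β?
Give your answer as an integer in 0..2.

1

Take α = 0, β = 1:
α + α = 0 + 0 = 0
¬(α + α) = ¬0 = 2
¬β = ¬1 = 1
¬β + β = 1 + 1 = 1
¬(α + α) ⇒ (¬β + β) = 2 ⇒ 1 = 1
No assignment yields a value below 1, so this is the minimum.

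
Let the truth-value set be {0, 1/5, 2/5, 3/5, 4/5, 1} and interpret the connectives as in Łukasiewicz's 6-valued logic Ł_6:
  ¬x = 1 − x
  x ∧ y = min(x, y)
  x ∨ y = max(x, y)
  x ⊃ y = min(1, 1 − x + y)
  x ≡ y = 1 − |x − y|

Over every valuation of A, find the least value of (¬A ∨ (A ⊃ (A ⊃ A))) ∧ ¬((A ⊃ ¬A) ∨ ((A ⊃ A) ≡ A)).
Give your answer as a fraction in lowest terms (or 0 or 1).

0

Take A = 0:
¬A = ¬0 = 1
A ⊃ A = 0 ⊃ 0 = 1
A ⊃ (A ⊃ A) = 0 ⊃ 1 = 1
¬A ∨ (A ⊃ (A ⊃ A)) = 1 ∨ 1 = 1
¬A = ¬0 = 1
A ⊃ ¬A = 0 ⊃ 1 = 1
A ⊃ A = 0 ⊃ 0 = 1
(A ⊃ A) ≡ A = 1 ≡ 0 = 0
(A ⊃ ¬A) ∨ ((A ⊃ A) ≡ A) = 1 ∨ 0 = 1
¬((A ⊃ ¬A) ∨ ((A ⊃ A) ≡ A)) = ¬1 = 0
(¬A ∨ (A ⊃ (A ⊃ A))) ∧ ¬((A ⊃ ¬A) ∨ ((A ⊃ A) ≡ A)) = 1 ∧ 0 = 0
No assignment yields a value below 0, so this is the minimum.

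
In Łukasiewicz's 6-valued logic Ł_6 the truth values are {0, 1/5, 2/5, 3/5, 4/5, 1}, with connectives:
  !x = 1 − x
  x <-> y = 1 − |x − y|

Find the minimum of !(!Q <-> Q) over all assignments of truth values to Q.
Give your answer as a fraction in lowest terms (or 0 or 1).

Take Q = 2/5:
!Q = !2/5 = 3/5
!Q <-> Q = 3/5 <-> 2/5 = 4/5
!(!Q <-> Q) = !4/5 = 1/5
No assignment yields a value below 1/5, so this is the minimum.

1/5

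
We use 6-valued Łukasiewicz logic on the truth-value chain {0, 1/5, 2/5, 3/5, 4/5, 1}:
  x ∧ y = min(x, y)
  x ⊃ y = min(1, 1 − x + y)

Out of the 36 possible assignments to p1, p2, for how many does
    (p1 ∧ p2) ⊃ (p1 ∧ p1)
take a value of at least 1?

value 1: 36 assignments (counts)
So 36 of the 36 assignments meet the threshold.

36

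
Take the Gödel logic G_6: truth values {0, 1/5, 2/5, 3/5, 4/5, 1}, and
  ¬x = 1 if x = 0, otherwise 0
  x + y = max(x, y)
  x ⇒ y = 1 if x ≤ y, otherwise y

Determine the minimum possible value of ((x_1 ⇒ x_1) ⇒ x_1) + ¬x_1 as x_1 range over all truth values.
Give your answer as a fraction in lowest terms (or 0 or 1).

Take x_1 = 1/5:
x_1 ⇒ x_1 = 1/5 ⇒ 1/5 = 1
(x_1 ⇒ x_1) ⇒ x_1 = 1 ⇒ 1/5 = 1/5
¬x_1 = ¬1/5 = 0
((x_1 ⇒ x_1) ⇒ x_1) + ¬x_1 = 1/5 + 0 = 1/5
No assignment yields a value below 1/5, so this is the minimum.

1/5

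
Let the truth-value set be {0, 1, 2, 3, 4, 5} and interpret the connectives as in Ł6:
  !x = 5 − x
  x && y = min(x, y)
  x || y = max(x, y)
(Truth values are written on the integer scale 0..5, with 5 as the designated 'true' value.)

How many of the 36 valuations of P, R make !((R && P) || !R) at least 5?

1

value 5: 1 assignment (counts)
value 4: 3 assignments
value 3: 5 assignments
value 2: 11 assignments
value 1: 9 assignments
value 0: 7 assignments
So 1 of the 36 assignments meets the threshold.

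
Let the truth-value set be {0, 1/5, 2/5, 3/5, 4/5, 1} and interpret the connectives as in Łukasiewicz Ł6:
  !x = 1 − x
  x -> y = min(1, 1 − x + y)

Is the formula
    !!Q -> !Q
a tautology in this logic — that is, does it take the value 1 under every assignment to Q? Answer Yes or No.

Counterexample: take Q = 3/5.
!Q = !3/5 = 2/5
!!Q = !2/5 = 3/5
!Q = !3/5 = 2/5
!!Q -> !Q = 3/5 -> 2/5 = 4/5
This gives 4/5 ≠ 1.

No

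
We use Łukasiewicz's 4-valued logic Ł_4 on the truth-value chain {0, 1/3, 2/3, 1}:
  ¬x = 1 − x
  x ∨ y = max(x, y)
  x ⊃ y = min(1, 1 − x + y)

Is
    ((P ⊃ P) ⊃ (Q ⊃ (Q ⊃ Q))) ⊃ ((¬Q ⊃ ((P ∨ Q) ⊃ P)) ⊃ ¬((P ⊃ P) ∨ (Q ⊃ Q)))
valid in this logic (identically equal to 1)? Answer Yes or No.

Counterexample: take P = 0, Q = 0.
P ⊃ P = 0 ⊃ 0 = 1
Q ⊃ Q = 0 ⊃ 0 = 1
Q ⊃ (Q ⊃ Q) = 0 ⊃ 1 = 1
(P ⊃ P) ⊃ (Q ⊃ (Q ⊃ Q)) = 1 ⊃ 1 = 1
¬Q = ¬0 = 1
P ∨ Q = 0 ∨ 0 = 0
(P ∨ Q) ⊃ P = 0 ⊃ 0 = 1
¬Q ⊃ ((P ∨ Q) ⊃ P) = 1 ⊃ 1 = 1
P ⊃ P = 0 ⊃ 0 = 1
Q ⊃ Q = 0 ⊃ 0 = 1
(P ⊃ P) ∨ (Q ⊃ Q) = 1 ∨ 1 = 1
¬((P ⊃ P) ∨ (Q ⊃ Q)) = ¬1 = 0
(¬Q ⊃ ((P ∨ Q) ⊃ P)) ⊃ ¬((P ⊃ P) ∨ (Q ⊃ Q)) = 1 ⊃ 0 = 0
((P ⊃ P) ⊃ (Q ⊃ (Q ⊃ Q))) ⊃ ((¬Q ⊃ ((P ∨ Q) ⊃ P)) ⊃ ¬((P ⊃ P) ∨ (Q ⊃ Q))) = 1 ⊃ 0 = 0
This gives 0 ≠ 1.

No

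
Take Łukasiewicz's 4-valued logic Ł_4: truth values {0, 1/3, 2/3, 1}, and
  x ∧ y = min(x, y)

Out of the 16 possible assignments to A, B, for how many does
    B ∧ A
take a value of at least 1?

A = 0, B = 0 ↦ 0  <
A = 0, B = 1/3 ↦ 0  <
A = 0, B = 2/3 ↦ 0  <
A = 0, B = 1 ↦ 0  <
A = 1/3, B = 0 ↦ 0  <
A = 1/3, B = 1/3 ↦ 1/3  <
A = 1/3, B = 2/3 ↦ 1/3  <
A = 1/3, B = 1 ↦ 1/3  <
A = 2/3, B = 0 ↦ 0  <
A = 2/3, B = 1/3 ↦ 1/3  <
A = 2/3, B = 2/3 ↦ 2/3  <
A = 2/3, B = 1 ↦ 2/3  <
A = 1, B = 0 ↦ 0  <
A = 1, B = 1/3 ↦ 1/3  <
A = 1, B = 2/3 ↦ 2/3  <
A = 1, B = 1 ↦ 1  ≥
So 1 of the 16 assignments meets the threshold.

1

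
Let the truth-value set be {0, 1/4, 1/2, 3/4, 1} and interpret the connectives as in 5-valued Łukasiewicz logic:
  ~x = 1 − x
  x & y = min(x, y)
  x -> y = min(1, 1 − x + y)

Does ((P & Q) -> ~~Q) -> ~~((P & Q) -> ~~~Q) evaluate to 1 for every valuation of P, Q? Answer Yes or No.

Counterexample: take P = 1/4, Q = 1.
P & Q = 1/4 & 1 = 1/4
~Q = ~1 = 0
~~Q = ~0 = 1
(P & Q) -> ~~Q = 1/4 -> 1 = 1
P & Q = 1/4 & 1 = 1/4
~Q = ~1 = 0
~~Q = ~0 = 1
~~~Q = ~1 = 0
(P & Q) -> ~~~Q = 1/4 -> 0 = 3/4
~((P & Q) -> ~~~Q) = ~3/4 = 1/4
~~((P & Q) -> ~~~Q) = ~1/4 = 3/4
((P & Q) -> ~~Q) -> ~~((P & Q) -> ~~~Q) = 1 -> 3/4 = 3/4
This gives 3/4 ≠ 1.

No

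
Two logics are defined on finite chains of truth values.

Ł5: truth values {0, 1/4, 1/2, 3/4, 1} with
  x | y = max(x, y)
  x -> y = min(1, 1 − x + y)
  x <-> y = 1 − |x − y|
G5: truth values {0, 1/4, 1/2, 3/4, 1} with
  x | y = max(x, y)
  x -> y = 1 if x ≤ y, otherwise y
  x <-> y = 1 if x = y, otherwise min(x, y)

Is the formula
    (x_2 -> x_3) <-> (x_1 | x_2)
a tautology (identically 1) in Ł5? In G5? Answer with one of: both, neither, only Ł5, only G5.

neither

In Ł5: at x_1 = 0, x_2 = 0, x_3 = 0 the value is 0 — not a tautology.
In G5: at x_1 = 0, x_2 = 0, x_3 = 0 the value is 0 — not a tautology.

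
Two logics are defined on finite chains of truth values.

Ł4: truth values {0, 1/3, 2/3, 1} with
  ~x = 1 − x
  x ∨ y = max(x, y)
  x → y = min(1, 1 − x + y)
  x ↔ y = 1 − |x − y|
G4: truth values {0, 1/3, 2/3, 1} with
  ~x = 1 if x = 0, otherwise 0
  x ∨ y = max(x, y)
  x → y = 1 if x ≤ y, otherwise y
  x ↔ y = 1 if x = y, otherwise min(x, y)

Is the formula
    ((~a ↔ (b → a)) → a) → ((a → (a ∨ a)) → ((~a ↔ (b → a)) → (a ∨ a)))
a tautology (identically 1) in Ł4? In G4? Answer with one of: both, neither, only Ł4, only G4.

In Ł4: every assignment gives 1 — tautology.
In G4: every assignment gives 1 — tautology.

both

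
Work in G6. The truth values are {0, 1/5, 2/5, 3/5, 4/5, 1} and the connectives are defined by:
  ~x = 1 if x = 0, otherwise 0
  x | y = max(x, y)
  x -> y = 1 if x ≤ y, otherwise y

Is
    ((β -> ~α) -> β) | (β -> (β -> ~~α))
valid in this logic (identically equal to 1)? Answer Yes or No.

No

Counterexample: take α = 0, β = 1/5.
~α = ~0 = 1
β -> ~α = 1/5 -> 1 = 1
(β -> ~α) -> β = 1 -> 1/5 = 1/5
~α = ~0 = 1
~~α = ~1 = 0
β -> ~~α = 1/5 -> 0 = 0
β -> (β -> ~~α) = 1/5 -> 0 = 0
((β -> ~α) -> β) | (β -> (β -> ~~α)) = 1/5 | 0 = 1/5
This gives 1/5 ≠ 1.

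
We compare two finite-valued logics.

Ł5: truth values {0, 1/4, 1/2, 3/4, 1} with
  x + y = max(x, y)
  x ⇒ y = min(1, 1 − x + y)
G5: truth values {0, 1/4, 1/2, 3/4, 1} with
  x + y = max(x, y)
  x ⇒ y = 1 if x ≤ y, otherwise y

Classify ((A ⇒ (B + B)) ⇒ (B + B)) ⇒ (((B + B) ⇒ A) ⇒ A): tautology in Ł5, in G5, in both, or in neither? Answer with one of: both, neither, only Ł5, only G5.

In Ł5: every assignment gives 1 — tautology.
In G5: at A = 1/4, B = 0 the value is 1/4 — not a tautology.

only Ł5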